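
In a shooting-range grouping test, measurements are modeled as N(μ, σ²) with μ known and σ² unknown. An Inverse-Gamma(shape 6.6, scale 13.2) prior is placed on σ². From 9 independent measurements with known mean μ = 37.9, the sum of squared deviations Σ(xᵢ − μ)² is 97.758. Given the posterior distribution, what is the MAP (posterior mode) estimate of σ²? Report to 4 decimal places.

5.1305

With known mean μ and an Inverse-Gamma(α, β) prior on σ², the Normal likelihood is conjugate: posterior is Inv-Gamma(α + n/2, β + Σ(xᵢ−μ)²/2).
Posterior: Inv-Gamma(6.6 + 9/2, 13.2 + 97.758/2) = Inv-Gamma(11.10, 62.0790).
Mode = β/(α+1) = 62.0790/12.10 = 5.1305.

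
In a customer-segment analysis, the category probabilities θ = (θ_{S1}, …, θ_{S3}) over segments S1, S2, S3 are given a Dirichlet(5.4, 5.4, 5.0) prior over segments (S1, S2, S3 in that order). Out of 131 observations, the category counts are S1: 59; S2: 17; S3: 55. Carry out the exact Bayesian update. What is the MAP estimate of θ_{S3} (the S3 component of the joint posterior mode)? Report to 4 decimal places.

The Dirichlet prior is conjugate to the Multinomial likelihood: each posterior αⱼ = prior αⱼ + observed count nⱼ.
Posterior concentration: (64.4, 22.4, 60.0), total = 146.8.
Joint mode component: (α_{S3}−1)/(Σα−K) = 59.0/143.8 = 0.4103.

0.4103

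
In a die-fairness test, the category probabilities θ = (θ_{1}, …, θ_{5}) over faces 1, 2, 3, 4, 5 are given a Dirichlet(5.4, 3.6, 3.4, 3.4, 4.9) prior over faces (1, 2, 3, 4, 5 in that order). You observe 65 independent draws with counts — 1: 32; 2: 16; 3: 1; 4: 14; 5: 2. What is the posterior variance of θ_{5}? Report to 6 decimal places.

The Dirichlet prior is conjugate to the Multinomial likelihood: each posterior αⱼ = prior αⱼ + observed count nⱼ.
Posterior concentration: (37.4, 19.6, 4.4, 17.4, 6.9), total = 85.7.
Var[θ_j] = α_j(Σα−α_j)/((Σα)²(Σα+1)) = 6.9·78.8/(85.7²·86.7) = 0.000854.

0.000854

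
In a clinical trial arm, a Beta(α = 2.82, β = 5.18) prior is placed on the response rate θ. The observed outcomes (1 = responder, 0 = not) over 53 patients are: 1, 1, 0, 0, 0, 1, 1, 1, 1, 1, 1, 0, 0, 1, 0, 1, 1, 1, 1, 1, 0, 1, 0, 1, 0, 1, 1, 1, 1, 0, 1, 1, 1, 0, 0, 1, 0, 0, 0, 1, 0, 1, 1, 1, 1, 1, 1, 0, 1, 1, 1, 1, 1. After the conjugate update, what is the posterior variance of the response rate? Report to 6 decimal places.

The Beta prior is conjugate to a Binomial/Bernoulli likelihood; the update adds successes to α and failures to β.
Posterior: Beta(α+k, β+n−k) = Beta(2.82+36, 5.18+17) = Beta(38.82, 22.18).
Var = αβ/((α+β)²(α+β+1)) = 38.82·22.18/(61.00²·62.00) = 0.003732.

0.003732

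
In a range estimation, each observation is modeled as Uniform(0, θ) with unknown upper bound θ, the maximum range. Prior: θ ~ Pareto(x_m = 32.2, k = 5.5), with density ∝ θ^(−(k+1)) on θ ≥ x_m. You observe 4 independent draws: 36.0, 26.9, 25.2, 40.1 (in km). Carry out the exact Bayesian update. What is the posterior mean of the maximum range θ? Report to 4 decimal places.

A Pareto(scale x_m, shape k) prior on the upper bound θ of Uniform(0, θ) is conjugate: posterior is Pareto(max(x_m, max xᵢ), k + n).
Sample maximum = 40.1; prior scale x_m = 32.2 → posterior scale = max = 40.1.
Posterior shape = 5.5 + 4 = 9.5.
E[θ|data] = k·x_m/(k−1) = 9.5·40.1/8.5 = 44.8176.

44.8176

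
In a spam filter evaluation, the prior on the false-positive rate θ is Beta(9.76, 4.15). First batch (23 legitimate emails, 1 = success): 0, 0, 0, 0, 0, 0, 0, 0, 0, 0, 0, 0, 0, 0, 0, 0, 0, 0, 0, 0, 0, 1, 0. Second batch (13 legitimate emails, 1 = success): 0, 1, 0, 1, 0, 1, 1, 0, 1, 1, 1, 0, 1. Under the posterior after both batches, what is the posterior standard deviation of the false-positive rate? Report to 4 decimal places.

0.0679

The Beta prior is conjugate to a Binomial/Bernoulli likelihood; the update adds successes to α and failures to β.
After batch 1: Beta(9.76+1, 4.15+22) = Beta(10.76, 26.15).
After batch 2: Beta(10.76+8, 26.15+5) = Beta(18.76, 31.15).
Var = αβ/((α+β)²(α+β+1)) = 18.76·31.15/(49.91²·50.91) = 0.00460800; SD = √0.00460800 = 0.0679.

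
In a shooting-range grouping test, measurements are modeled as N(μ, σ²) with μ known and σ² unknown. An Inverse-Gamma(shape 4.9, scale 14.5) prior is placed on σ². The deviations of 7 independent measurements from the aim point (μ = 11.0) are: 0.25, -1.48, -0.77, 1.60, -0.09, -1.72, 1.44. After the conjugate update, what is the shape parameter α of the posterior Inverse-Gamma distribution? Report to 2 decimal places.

8.40

With known mean μ and an Inverse-Gamma(α, β) prior on σ², the Normal likelihood is conjugate: posterior is Inv-Gamma(α + n/2, β + Σ(xᵢ−μ)²/2).
Σ(xᵢ−μ)² = (0.25)² + (-1.48)² + (-0.77)² + (1.60)² + (-0.09)² + (-1.72)² + (1.44)² = 10.4459.
Posterior: Inv-Gamma(4.9 + 7/2, 14.5 + 10.4459/2) = Inv-Gamma(8.40, 19.72295).
Posterior α = 8.40.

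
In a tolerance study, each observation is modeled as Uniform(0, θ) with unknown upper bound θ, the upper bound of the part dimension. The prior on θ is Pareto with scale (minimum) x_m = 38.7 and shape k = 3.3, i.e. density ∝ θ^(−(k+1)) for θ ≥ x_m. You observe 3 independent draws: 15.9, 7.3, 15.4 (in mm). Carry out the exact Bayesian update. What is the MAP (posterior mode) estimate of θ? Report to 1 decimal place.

A Pareto(scale x_m, shape k) prior on the upper bound θ of Uniform(0, θ) is conjugate: posterior is Pareto(max(x_m, max xᵢ), k + n).
Sample maximum = 15.9; prior scale x_m = 38.7 → posterior scale = max = 38.7.
Posterior shape = 3.3 + 3 = 6.3.
The Pareto density is decreasing on [x_m, ∞), so the mode is x_m = 38.7.

38.7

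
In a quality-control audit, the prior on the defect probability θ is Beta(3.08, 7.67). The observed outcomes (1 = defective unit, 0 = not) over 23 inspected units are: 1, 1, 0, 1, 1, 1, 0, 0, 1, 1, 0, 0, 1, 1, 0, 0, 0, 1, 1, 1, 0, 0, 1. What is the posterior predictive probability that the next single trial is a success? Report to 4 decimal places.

0.4764

The Beta prior is conjugate to a Binomial/Bernoulli likelihood; the update adds successes to α and failures to β.
Posterior: Beta(α+k, β+n−k) = Beta(3.08+13, 7.67+10) = Beta(16.08, 17.67).
For a single future Bernoulli trial, P(success | data) = α/(α+β) = 0.4764.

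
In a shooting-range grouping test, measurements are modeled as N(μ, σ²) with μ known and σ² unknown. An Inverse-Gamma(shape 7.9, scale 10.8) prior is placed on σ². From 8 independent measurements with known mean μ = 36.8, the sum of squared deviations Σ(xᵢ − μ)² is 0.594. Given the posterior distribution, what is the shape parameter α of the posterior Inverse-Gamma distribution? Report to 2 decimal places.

With known mean μ and an Inverse-Gamma(α, β) prior on σ², the Normal likelihood is conjugate: posterior is Inv-Gamma(α + n/2, β + Σ(xᵢ−μ)²/2).
Posterior: Inv-Gamma(7.9 + 8/2, 10.8 + 0.594/2) = Inv-Gamma(11.90, 11.0970).
Posterior α = 11.90.

11.90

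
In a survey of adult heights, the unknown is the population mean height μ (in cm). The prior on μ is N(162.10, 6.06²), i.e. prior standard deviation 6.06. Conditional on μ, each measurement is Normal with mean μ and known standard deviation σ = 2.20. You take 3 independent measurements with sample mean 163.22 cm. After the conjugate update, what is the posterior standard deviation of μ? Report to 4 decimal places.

For Normal data with known variance σ², a Normal(μ₀, σ₀²) prior on μ is conjugate. Posterior precision = 1/σ₀² + n/σ²; posterior mean is the precision-weighted average of μ₀ and x̄.
σ₀² = 6.06² = 36.7236, σ² = 2.20² = 4.84; σ² + n·σ₀² = 4.84 + 3·36.7236 = 115.0108.
Posterior precision = 1/σ₀² + n/σ² = 1/36.7236 + 3/4.84 = (σ² + n·σ₀²)/(σ₀²σ²) = 115.0108/(36.7236·4.84); posterior variance σₙ² = σ₀²σ²/(σ² + n·σ₀²) = 36.7236·4.84/115.0108 = 1.545439.
Posterior SD = √σₙ² = √(36.7236·4.84/115.0108) = 1.2432.

1.2432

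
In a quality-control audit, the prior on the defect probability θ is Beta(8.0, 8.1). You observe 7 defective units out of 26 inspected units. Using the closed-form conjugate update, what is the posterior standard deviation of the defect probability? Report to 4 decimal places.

0.0729

The Beta prior is conjugate to a Binomial/Bernoulli likelihood; the update adds successes to α and failures to β.
Posterior: Beta(α+k, β+n−k) = Beta(8.0+7, 8.1+19) = Beta(15.0, 27.1).
Var = αβ/((α+β)²(α+β+1)) = 15.0·27.1/(42.1²·43.1) = 0.00532132; SD = √0.00532132 = 0.0729.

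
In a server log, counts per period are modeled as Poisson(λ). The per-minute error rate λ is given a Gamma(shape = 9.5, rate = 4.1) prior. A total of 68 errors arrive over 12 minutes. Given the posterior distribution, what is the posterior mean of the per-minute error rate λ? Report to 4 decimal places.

With a Gamma(shape α, rate β) prior, the Poisson likelihood is conjugate: the posterior is Gamma(α + ΣXᵢ, β + n).
Posterior: Gamma(α+S, β+n) = Gamma(9.5+68, 4.1+12) = Gamma(77.5, 16.1).
Posterior mean = α/β = 77.5/16.1 = 4.8137.

4.8137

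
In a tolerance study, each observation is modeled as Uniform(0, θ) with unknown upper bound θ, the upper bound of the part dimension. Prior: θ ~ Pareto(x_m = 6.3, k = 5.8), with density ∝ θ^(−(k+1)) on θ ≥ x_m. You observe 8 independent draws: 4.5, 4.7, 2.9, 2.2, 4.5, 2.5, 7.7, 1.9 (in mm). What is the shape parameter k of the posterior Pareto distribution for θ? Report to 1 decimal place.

A Pareto(scale x_m, shape k) prior on the upper bound θ of Uniform(0, θ) is conjugate: posterior is Pareto(max(x_m, max xᵢ), k + n).
Sample maximum = 7.7; prior scale x_m = 6.3 → posterior scale = max = 7.7.
Posterior shape = 5.8 + 8 = 13.8.
Posterior shape k = 13.8.

13.8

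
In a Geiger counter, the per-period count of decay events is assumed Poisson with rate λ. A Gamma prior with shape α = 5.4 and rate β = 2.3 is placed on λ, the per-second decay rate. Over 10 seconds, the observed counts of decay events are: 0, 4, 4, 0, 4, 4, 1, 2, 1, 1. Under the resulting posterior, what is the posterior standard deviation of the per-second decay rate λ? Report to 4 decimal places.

With a Gamma(shape α, rate β) prior, the Poisson likelihood is conjugate: the posterior is Gamma(α + ΣXᵢ, β + n).
Sum of counts S = 21 over n = 10 seconds.
Posterior: Gamma(α+S, β+n) = Gamma(5.4+21, 2.3+10) = Gamma(26.4, 12.3).
SD = √α/β = √26.4/12.3 = 0.4177.

0.4177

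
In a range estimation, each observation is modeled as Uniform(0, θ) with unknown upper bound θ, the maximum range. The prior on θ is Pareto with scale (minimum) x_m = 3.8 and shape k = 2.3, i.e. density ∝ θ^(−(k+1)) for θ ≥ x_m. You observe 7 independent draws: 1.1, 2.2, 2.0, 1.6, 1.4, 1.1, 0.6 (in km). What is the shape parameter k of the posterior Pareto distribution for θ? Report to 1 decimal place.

9.3

A Pareto(scale x_m, shape k) prior on the upper bound θ of Uniform(0, θ) is conjugate: posterior is Pareto(max(x_m, max xᵢ), k + n).
Sample maximum = 2.2; prior scale x_m = 3.8 → posterior scale = max = 3.8.
Posterior shape = 2.3 + 7 = 9.3.
Posterior shape k = 9.3.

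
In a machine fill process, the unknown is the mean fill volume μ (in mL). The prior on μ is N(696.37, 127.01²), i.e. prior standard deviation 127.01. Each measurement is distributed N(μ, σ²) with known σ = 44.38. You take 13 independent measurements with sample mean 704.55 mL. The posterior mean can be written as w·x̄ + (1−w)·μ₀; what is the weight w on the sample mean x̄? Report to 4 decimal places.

0.9907

For Normal data with known variance σ², a Normal(μ₀, σ₀²) prior on μ is conjugate. Posterior precision = 1/σ₀² + n/σ²; posterior mean is the precision-weighted average of μ₀ and x̄.
σ₀² = 127.01² = 16131.5401, σ² = 44.38² = 1969.5844. Prior precision 1/σ₀² = 1/16131.5401; data precision n/σ² = 13/1969.5844.
w = (n/σ²)/(1/σ₀² + n/σ²) = n·σ₀²/(σ² + n·σ₀²) = 13·16131.5401/(1969.5844 + 13·16131.5401) = 209710.0213/211679.6057 = 0.9907.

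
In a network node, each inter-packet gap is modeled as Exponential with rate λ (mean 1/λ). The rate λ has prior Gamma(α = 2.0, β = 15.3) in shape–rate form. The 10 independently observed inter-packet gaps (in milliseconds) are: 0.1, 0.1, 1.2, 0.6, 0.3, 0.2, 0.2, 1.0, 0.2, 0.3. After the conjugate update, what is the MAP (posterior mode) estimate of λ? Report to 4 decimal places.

0.5641

With a Gamma(shape α, rate β) prior on the exponential rate λ, the posterior after n observations with total T = Σxᵢ is Gamma(α+n, β+T).
Sum of observations T = 4.2 milliseconds; n = 10.
Posterior: Gamma(2.0+10, 15.3+4.2) = Gamma(12.0, 19.5).
Mode = (α−1)/β = 0.5641.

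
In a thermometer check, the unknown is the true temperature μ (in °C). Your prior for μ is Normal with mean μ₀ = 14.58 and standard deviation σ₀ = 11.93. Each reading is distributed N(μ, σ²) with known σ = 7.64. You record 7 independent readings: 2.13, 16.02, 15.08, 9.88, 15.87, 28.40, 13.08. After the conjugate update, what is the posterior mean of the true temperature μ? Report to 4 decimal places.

For Normal data with known variance σ², a Normal(μ₀, σ₀²) prior on μ is conjugate. Posterior precision = 1/σ₀² + n/σ²; posterior mean is the precision-weighted average of μ₀ and x̄.
Σxᵢ = 2.13 + 16.02 + 15.08 + 9.88 + 15.87 + 28.40 + 13.08 = 100.46, so n·x̄ = 100.46.
σ₀² = 11.93² = 142.3249, σ² = 7.64² = 58.3696; σ² + n·σ₀² = 58.3696 + 7·142.3249 = 1054.6439.
Posterior mean = (μ₀/σ₀² + n·x̄/σ²)/(1/σ₀² + n/σ²) = (σ²·μ₀ + σ₀²·n·x̄)/(σ² + n·σ₀²) = (58.3696·14.58 + 142.3249·100.46)/1054.6439 = 15148.988222/1054.6439 = 14.3641.

14.3641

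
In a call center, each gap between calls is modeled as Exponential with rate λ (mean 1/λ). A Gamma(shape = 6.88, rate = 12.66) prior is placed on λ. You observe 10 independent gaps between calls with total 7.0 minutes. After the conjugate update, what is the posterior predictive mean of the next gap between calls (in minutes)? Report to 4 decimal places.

With a Gamma(shape α, rate β) prior on the exponential rate λ, the posterior after n observations with total T = Σxᵢ is Gamma(α+n, β+T).
Posterior: Gamma(6.88+10, 12.66+7.0) = Gamma(16.88, 19.66).
The predictive distribution for the next observation is Lomax; its mean is β/(α−1) = 19.66/15.88 = 1.2380.

1.2380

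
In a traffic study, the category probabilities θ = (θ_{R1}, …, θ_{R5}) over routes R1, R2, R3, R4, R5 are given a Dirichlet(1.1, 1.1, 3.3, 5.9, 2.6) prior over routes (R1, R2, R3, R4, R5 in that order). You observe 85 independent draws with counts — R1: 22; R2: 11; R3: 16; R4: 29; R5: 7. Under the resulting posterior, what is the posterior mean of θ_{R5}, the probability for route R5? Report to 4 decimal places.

0.0970

The Dirichlet prior is conjugate to the Multinomial likelihood: each posterior αⱼ = prior αⱼ + observed count nⱼ.
Posterior concentration: (23.1, 12.1, 19.3, 34.9, 9.6), total = 99.0.
E[θ_{R5}|data] = α_{R5}/Σα = 9.6/99.0 = 0.0970.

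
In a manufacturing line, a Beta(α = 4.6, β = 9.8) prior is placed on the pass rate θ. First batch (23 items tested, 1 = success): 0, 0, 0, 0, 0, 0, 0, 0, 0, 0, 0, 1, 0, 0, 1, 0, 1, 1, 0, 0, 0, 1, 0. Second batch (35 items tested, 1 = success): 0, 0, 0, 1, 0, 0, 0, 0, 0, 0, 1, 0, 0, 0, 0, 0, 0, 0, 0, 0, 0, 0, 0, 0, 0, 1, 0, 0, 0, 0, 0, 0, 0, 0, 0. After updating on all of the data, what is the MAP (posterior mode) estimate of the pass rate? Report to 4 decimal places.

0.1648

The Beta prior is conjugate to a Binomial/Bernoulli likelihood; the update adds successes to α and failures to β.
After batch 1: Beta(4.6+5, 9.8+18) = Beta(9.6, 27.8).
After batch 2: Beta(9.6+3, 27.8+32) = Beta(12.6, 59.8).
Mode of Beta(a,b) for a,b>1 is (a−1)/(a+b−2) = 11.6/70.4 = 0.1648.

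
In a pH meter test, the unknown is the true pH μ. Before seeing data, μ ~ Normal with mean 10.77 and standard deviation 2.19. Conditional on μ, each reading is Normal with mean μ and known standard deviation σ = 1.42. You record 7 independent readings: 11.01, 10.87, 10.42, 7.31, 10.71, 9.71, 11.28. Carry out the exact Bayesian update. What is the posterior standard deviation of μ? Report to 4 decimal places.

0.5213

For Normal data with known variance σ², a Normal(μ₀, σ₀²) prior on μ is conjugate. Posterior precision = 1/σ₀² + n/σ²; posterior mean is the precision-weighted average of μ₀ and x̄.
σ₀² = 2.19² = 4.7961, σ² = 1.42² = 2.0164; σ² + n·σ₀² = 2.0164 + 7·4.7961 = 35.5891.
Posterior precision = 1/σ₀² + n/σ² = 1/4.7961 + 7/2.0164 = (σ² + n·σ₀²)/(σ₀²σ²) = 35.5891/(4.7961·2.0164); posterior variance σₙ² = σ₀²σ²/(σ² + n·σ₀²) = 4.7961·2.0164/35.5891 = 0.271736.
Posterior SD = √σₙ² = √(4.7961·2.0164/35.5891) = 0.5213.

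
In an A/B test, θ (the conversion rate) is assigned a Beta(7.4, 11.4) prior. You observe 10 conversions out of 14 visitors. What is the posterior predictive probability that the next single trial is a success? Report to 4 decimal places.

0.5305

The Beta prior is conjugate to a Binomial/Bernoulli likelihood; the update adds successes to α and failures to β.
Posterior: Beta(α+k, β+n−k) = Beta(7.4+10, 11.4+4) = Beta(17.4, 15.4).
For a single future Bernoulli trial, P(success | data) = α/(α+β) = 0.5305.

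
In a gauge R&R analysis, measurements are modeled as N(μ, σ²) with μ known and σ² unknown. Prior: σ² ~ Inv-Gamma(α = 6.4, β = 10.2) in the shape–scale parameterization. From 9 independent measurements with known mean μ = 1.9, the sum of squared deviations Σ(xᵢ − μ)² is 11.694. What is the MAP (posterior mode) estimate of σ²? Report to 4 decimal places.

1.3485

With known mean μ and an Inverse-Gamma(α, β) prior on σ², the Normal likelihood is conjugate: posterior is Inv-Gamma(α + n/2, β + Σ(xᵢ−μ)²/2).
Posterior: Inv-Gamma(6.4 + 9/2, 10.2 + 11.694/2) = Inv-Gamma(10.90, 16.0470).
Mode = β/(α+1) = 16.0470/11.90 = 1.3485.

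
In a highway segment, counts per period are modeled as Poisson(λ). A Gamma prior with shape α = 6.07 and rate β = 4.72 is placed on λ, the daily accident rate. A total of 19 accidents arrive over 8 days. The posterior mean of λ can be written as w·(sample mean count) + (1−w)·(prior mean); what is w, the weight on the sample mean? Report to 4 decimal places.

With a Gamma(shape α, rate β) prior, the Poisson likelihood is conjugate: the posterior is Gamma(α + ΣXᵢ, β + n).
Posterior mean = (α₀+S)/(β₀+n) = [n/(β₀+n)]·(S/n) + [β₀/(β₀+n)]·(α₀/β₀), so only n and β₀ enter the weight.
Weight on data w = n/(β₀+n) = 8/(4.72+8) = 8/12.72 = 0.6289.

0.6289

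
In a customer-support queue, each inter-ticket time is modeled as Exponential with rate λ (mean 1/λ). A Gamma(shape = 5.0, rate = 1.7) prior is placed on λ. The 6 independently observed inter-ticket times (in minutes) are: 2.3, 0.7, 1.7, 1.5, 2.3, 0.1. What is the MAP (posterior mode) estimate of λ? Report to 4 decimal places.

0.9709

With a Gamma(shape α, rate β) prior on the exponential rate λ, the posterior after n observations with total T = Σxᵢ is Gamma(α+n, β+T).
Sum of observations T = 8.6 minutes; n = 6.
Posterior: Gamma(5.0+6, 1.7+8.6) = Gamma(11.0, 10.3).
Mode = (α−1)/β = 0.9709.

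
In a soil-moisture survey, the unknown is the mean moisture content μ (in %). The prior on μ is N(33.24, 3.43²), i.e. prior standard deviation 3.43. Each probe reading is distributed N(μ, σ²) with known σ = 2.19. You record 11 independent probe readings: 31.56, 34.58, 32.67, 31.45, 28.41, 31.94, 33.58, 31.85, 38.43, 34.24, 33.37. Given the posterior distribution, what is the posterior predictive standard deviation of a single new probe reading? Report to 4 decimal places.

2.2840

For Normal data with known variance σ², a Normal(μ₀, σ₀²) prior on μ is conjugate. Posterior precision = 1/σ₀² + n/σ²; posterior mean is the precision-weighted average of μ₀ and x̄.
σ₀² = 3.43² = 11.7649, σ² = 2.19² = 4.7961; σ² + n·σ₀² = 4.7961 + 11·11.7649 = 134.21.
Posterior precision = 1/σ₀² + n/σ² = 1/11.7649 + 11/4.7961 = (σ² + n·σ₀²)/(σ₀²σ²) = 134.21/(11.7649·4.7961); posterior variance σₙ² = σ₀²σ²/(σ² + n·σ₀²) = 11.7649·4.7961/134.21 = 0.420428.
Predictive variance for one new observation = σₙ² + σ² = 11.7649·4.7961/134.21 + 4.7961 = σ²·(σ₀² + 134.21)/134.21 = 4.7961·145.9749/134.21 = 5.216528; SD = √(4.7961·145.9749/134.21) = 2.2840.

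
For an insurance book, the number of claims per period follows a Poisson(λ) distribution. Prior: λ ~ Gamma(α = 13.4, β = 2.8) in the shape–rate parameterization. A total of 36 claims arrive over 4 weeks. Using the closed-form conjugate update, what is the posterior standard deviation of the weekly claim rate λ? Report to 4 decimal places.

With a Gamma(shape α, rate β) prior, the Poisson likelihood is conjugate: the posterior is Gamma(α + ΣXᵢ, β + n).
Posterior: Gamma(α+S, β+n) = Gamma(13.4+36, 2.8+4) = Gamma(49.4, 6.8).
SD = √α/β = √49.4/6.8 = 1.0336.

1.0336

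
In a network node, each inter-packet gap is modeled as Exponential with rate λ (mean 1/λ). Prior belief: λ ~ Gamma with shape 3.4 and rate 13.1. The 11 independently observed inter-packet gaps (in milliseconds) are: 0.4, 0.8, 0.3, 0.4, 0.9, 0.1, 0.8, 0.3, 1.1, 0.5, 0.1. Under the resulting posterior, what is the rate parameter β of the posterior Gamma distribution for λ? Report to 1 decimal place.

With a Gamma(shape α, rate β) prior on the exponential rate λ, the posterior after n observations with total T = Σxᵢ is Gamma(α+n, β+T).
Sum of observations T = 5.7 milliseconds; n = 11.
Posterior: Gamma(3.4+11, 13.1+5.7) = Gamma(14.4, 18.8).
Posterior β = 18.8.

18.8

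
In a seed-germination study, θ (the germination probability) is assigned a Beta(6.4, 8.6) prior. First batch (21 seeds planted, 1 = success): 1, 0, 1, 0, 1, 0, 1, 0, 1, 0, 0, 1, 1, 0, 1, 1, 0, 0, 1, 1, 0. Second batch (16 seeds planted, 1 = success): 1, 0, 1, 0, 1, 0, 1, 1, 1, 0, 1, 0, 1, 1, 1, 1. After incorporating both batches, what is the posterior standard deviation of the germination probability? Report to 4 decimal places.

The Beta prior is conjugate to a Binomial/Bernoulli likelihood; the update adds successes to α and failures to β.
After batch 1: Beta(6.4+11, 8.6+10) = Beta(17.4, 18.6).
After batch 2: Beta(17.4+11, 18.6+5) = Beta(28.4, 23.6).
Var = αβ/((α+β)²(α+β+1)) = 28.4·23.6/(52.0²·53.0) = 0.00467679; SD = √0.00467679 = 0.0684.

0.0684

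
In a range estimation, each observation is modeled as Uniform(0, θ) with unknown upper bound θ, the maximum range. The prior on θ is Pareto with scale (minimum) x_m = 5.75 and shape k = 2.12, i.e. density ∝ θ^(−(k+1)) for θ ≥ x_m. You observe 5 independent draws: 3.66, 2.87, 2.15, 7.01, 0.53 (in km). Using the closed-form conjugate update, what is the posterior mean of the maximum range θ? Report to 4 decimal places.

8.1554

A Pareto(scale x_m, shape k) prior on the upper bound θ of Uniform(0, θ) is conjugate: posterior is Pareto(max(x_m, max xᵢ), k + n).
Sample maximum = 7.01; prior scale x_m = 5.75 → posterior scale = max = 7.01.
Posterior shape = 2.12 + 5 = 7.12.
E[θ|data] = k·x_m/(k−1) = 7.12·7.01/6.12 = 8.1554.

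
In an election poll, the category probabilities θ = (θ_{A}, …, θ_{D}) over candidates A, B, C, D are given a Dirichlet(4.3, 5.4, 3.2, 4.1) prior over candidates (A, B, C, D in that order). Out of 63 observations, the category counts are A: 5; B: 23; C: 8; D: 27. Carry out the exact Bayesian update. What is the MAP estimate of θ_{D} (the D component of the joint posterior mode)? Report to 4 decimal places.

The Dirichlet prior is conjugate to the Multinomial likelihood: each posterior αⱼ = prior αⱼ + observed count nⱼ.
Posterior concentration: (9.3, 28.4, 11.2, 31.1), total = 80.0.
Joint mode component: (α_{D}−1)/(Σα−K) = 30.1/76.0 = 0.3961.

0.3961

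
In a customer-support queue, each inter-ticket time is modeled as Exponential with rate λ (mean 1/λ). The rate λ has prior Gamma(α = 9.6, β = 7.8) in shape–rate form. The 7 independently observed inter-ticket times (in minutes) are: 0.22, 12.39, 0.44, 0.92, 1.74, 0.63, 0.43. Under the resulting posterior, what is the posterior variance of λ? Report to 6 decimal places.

0.027498

With a Gamma(shape α, rate β) prior on the exponential rate λ, the posterior after n observations with total T = Σxᵢ is Gamma(α+n, β+T).
Sum of observations T = 16.77 minutes; n = 7.
Posterior: Gamma(9.6+7, 7.8+16.77) = Gamma(16.6, 24.57).
Var = α/β² = 0.027498.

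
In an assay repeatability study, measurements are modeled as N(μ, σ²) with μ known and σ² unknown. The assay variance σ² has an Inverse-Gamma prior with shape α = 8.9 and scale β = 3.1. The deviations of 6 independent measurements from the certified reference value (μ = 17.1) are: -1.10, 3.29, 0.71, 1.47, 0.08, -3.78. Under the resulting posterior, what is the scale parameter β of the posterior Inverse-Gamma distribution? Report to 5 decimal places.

With known mean μ and an Inverse-Gamma(α, β) prior on σ², the Normal likelihood is conjugate: posterior is Inv-Gamma(α + n/2, β + Σ(xᵢ−μ)²/2).
Σ(xᵢ−μ)² = (-1.10)² + (3.29)² + (0.71)² + (1.47)² + (0.08)² + (-3.78)² = 28.9939.
Posterior: Inv-Gamma(8.9 + 6/2, 3.1 + 28.9939/2) = Inv-Gamma(11.90, 17.59695).
Posterior β = 17.59695.

17.59695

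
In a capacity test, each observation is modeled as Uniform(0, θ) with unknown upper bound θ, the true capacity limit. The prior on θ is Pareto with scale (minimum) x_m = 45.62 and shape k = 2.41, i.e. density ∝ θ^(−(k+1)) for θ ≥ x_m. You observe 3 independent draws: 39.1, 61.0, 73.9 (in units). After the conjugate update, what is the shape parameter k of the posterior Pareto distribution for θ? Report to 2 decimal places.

5.41

A Pareto(scale x_m, shape k) prior on the upper bound θ of Uniform(0, θ) is conjugate: posterior is Pareto(max(x_m, max xᵢ), k + n).
Sample maximum = 73.9; prior scale x_m = 45.62 → posterior scale = max = 73.90.
Posterior shape = 2.41 + 3 = 5.41.
Posterior shape k = 5.41.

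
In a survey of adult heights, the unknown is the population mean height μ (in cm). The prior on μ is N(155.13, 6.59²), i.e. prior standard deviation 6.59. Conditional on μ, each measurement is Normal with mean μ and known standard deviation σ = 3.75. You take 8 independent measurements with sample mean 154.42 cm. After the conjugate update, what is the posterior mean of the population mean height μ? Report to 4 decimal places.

154.4476

For Normal data with known variance σ², a Normal(μ₀, σ₀²) prior on μ is conjugate. Posterior precision = 1/σ₀² + n/σ²; posterior mean is the precision-weighted average of μ₀ and x̄.
n·x̄ = 8·154.42 = 1235.36.
σ₀² = 6.59² = 43.4281, σ² = 3.75² = 14.0625; σ² + n·σ₀² = 14.0625 + 8·43.4281 = 361.4873.
Posterior mean = (μ₀/σ₀² + n·x̄/σ²)/(1/σ₀² + n/σ²) = (σ²·μ₀ + σ₀²·n·x̄)/(σ² + n·σ₀²) = (14.0625·155.13 + 43.4281·1235.36)/361.4873 = 55830.853241/361.4873 = 154.4476.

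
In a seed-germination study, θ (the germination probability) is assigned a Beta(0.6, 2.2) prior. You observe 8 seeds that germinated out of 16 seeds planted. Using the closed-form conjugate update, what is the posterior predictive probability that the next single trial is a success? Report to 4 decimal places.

0.4574

The Beta prior is conjugate to a Binomial/Bernoulli likelihood; the update adds successes to α and failures to β.
Posterior: Beta(α+k, β+n−k) = Beta(0.6+8, 2.2+8) = Beta(8.6, 10.2).
For a single future Bernoulli trial, P(success | data) = α/(α+β) = 0.4574.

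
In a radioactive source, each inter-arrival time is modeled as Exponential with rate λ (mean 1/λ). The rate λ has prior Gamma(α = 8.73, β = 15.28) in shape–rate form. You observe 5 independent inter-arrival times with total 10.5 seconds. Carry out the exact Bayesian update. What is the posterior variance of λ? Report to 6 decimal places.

0.020659

With a Gamma(shape α, rate β) prior on the exponential rate λ, the posterior after n observations with total T = Σxᵢ is Gamma(α+n, β+T).
Posterior: Gamma(8.73+5, 15.28+10.5) = Gamma(13.73, 25.78).
Var = α/β² = 0.020659.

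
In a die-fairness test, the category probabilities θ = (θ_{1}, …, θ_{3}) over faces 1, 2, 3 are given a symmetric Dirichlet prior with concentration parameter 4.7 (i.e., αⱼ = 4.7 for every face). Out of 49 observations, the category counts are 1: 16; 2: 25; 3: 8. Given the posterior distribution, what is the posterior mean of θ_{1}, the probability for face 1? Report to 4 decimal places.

0.3281

The Dirichlet prior is conjugate to the Multinomial likelihood: each posterior αⱼ = prior αⱼ + observed count nⱼ.
Posterior concentration: (20.7, 29.7, 12.7), total = 63.1.
E[θ_{1}|data] = α_{1}/Σα = 20.7/63.1 = 0.3281.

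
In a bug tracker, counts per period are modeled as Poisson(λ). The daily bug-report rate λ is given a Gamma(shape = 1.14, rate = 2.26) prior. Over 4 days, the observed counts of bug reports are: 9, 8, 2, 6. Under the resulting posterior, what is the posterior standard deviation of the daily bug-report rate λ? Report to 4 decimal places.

0.8167

With a Gamma(shape α, rate β) prior, the Poisson likelihood is conjugate: the posterior is Gamma(α + ΣXᵢ, β + n).
Sum of counts S = 25 over n = 4 days.
Posterior: Gamma(α+S, β+n) = Gamma(1.14+25, 2.26+4) = Gamma(26.14, 6.26).
SD = √α/β = √26.14/6.26 = 0.8167.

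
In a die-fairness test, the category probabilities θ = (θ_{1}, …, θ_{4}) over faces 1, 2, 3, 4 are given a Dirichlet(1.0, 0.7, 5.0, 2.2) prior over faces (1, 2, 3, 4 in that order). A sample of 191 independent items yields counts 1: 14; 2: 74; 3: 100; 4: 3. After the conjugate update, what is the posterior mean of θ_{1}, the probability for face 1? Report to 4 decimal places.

The Dirichlet prior is conjugate to the Multinomial likelihood: each posterior αⱼ = prior αⱼ + observed count nⱼ.
Posterior concentration: (15.0, 74.7, 105.0, 5.2), total = 199.9.
E[θ_{1}|data] = α_{1}/Σα = 15.0/199.9 = 0.0750.

0.0750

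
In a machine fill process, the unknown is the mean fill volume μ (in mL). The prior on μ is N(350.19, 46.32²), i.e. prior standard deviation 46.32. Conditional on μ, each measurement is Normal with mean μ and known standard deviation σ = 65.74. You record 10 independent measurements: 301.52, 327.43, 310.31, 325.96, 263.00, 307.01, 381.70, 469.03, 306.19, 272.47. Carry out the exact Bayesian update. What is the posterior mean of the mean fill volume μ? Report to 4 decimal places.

330.4402

For Normal data with known variance σ², a Normal(μ₀, σ₀²) prior on μ is conjugate. Posterior precision = 1/σ₀² + n/σ²; posterior mean is the precision-weighted average of μ₀ and x̄.
Σxᵢ = 301.52 + 327.43 + 310.31 + 325.96 + 263.00 + 307.01 + 381.70 + 469.03 + 306.19 + 272.47 = 3264.62, so n·x̄ = 3264.62.
σ₀² = 46.32² = 2145.5424, σ² = 65.74² = 4321.7476; σ² + n·σ₀² = 4321.7476 + 10·2145.5424 = 25777.1716.
Posterior mean = (μ₀/σ₀² + n·x̄/σ²)/(1/σ₀² + n/σ²) = (σ²·μ₀ + σ₀²·n·x̄)/(σ² + n·σ₀²) = (4321.7476·350.19 + 2145.5424·3264.62)/25777.1716 = 8517813.421932/25777.1716 = 330.4402.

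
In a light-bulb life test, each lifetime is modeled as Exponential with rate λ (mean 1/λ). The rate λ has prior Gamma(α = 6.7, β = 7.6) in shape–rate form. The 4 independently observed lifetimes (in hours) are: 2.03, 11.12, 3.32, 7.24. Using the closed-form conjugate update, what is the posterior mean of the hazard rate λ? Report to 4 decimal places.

0.3417

With a Gamma(shape α, rate β) prior on the exponential rate λ, the posterior after n observations with total T = Σxᵢ is Gamma(α+n, β+T).
Sum of observations T = 23.71 hours; n = 4.
Posterior: Gamma(6.7+4, 7.6+23.71) = Gamma(10.7, 31.31).
Posterior mean of λ = α/β = 10.7/31.31 = 0.3417.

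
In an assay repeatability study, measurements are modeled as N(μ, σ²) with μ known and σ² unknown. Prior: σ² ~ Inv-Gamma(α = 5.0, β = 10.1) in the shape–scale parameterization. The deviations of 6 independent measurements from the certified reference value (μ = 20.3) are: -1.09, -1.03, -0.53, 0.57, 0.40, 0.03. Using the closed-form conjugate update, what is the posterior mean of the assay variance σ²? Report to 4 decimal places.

With known mean μ and an Inverse-Gamma(α, β) prior on σ², the Normal likelihood is conjugate: posterior is Inv-Gamma(α + n/2, β + Σ(xᵢ−μ)²/2).
Σ(xᵢ−μ)² = (-1.09)² + (-1.03)² + (-0.53)² + (0.57)² + (0.40)² + (0.03)² = 3.0157.
Posterior: Inv-Gamma(5.0 + 6/2, 10.1 + 3.0157/2) = Inv-Gamma(8.00, 11.60785).
E[σ²|data] = β/(α−1) = 11.60785/7.00 = 1.6583.

1.6583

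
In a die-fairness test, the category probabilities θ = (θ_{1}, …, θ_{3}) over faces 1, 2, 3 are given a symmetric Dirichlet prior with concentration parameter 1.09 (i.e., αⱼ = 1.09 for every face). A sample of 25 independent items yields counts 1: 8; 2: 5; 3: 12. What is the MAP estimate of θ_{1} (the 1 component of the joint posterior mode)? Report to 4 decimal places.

The Dirichlet prior is conjugate to the Multinomial likelihood: each posterior αⱼ = prior αⱼ + observed count nⱼ.
Posterior concentration: (9.09, 6.09, 13.09), total = 28.27.
Joint mode component: (α_{1}−1)/(Σα−K) = 8.09/25.27 = 0.3201.

0.3201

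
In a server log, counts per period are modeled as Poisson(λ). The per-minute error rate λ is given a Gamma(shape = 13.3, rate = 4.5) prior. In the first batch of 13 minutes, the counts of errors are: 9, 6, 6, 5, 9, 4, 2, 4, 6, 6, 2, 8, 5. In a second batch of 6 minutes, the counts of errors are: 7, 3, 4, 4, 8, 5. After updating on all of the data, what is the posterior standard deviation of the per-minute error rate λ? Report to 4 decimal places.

0.4589

With a Gamma(shape α, rate β) prior, the Poisson likelihood is conjugate: the posterior is Gamma(α + ΣXᵢ, β + n).
Batch 1: sum of counts S = 72 over n = 13 minutes.
After batch 1: Gamma(α+S, β+n) = Gamma(13.3+72, 4.5+13) = Gamma(85.3, 17.5).
Batch 2: sum of counts S = 31 over n = 6 minutes.
After batch 2: Gamma(α+S, β+n) = Gamma(85.3+31, 17.5+6) = Gamma(116.3, 23.5).
SD = √α/β = √116.3/23.5 = 0.4589.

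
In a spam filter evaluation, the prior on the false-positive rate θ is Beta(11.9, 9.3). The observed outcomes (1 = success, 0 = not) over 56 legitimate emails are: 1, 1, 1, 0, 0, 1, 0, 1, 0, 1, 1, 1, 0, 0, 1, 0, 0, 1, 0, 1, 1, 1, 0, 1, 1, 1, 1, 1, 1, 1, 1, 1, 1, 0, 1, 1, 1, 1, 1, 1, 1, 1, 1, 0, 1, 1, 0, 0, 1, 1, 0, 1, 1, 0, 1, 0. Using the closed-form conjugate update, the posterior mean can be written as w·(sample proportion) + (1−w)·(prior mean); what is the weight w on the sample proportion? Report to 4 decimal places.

The Beta prior is conjugate to a Binomial/Bernoulli likelihood; the update adds successes to α and failures to β.
Posterior mean = (α₀+k)/(α₀+β₀+n) = [n/(α₀+β₀+n)]·(k/n) + [(α₀+β₀)/(α₀+β₀+n)]·α₀/(α₀+β₀), so only n and the prior enter the weight.
The weight on the data is w = n/(α₀+β₀+n) = 56/(11.9+9.3+56) = 56/77.2 = 0.7254.

0.7254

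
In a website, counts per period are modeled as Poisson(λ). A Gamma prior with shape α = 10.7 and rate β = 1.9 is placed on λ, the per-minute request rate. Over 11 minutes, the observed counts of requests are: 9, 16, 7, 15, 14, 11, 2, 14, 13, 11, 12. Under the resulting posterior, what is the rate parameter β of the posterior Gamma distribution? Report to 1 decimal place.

12.9

With a Gamma(shape α, rate β) prior, the Poisson likelihood is conjugate: the posterior is Gamma(α + ΣXᵢ, β + n).
Sum of counts S = 124 over n = 11 minutes.
Posterior: Gamma(α+S, β+n) = Gamma(10.7+124, 1.9+11) = Gamma(134.7, 12.9).
Posterior β = 12.9.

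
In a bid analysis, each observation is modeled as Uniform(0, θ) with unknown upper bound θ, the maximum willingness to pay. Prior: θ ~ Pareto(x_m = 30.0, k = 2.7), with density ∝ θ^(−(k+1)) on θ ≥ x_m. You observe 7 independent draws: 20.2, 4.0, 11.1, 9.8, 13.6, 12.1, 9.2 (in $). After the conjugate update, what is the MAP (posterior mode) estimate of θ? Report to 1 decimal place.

A Pareto(scale x_m, shape k) prior on the upper bound θ of Uniform(0, θ) is conjugate: posterior is Pareto(max(x_m, max xᵢ), k + n).
Sample maximum = 20.2; prior scale x_m = 30.0 → posterior scale = max = 30.0.
Posterior shape = 2.7 + 7 = 9.7.
The Pareto density is decreasing on [x_m, ∞), so the mode is x_m = 30.0.

30.0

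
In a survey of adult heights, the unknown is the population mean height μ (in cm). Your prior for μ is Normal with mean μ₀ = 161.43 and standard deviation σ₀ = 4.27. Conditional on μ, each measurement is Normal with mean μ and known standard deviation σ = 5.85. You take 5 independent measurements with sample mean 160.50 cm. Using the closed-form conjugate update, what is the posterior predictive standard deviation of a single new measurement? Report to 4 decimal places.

6.2609

For Normal data with known variance σ², a Normal(μ₀, σ₀²) prior on μ is conjugate. Posterior precision = 1/σ₀² + n/σ²; posterior mean is the precision-weighted average of μ₀ and x̄.
σ₀² = 4.27² = 18.2329, σ² = 5.85² = 34.2225; σ² + n·σ₀² = 34.2225 + 5·18.2329 = 125.387.
Posterior precision = 1/σ₀² + n/σ² = 1/18.2329 + 5/34.2225 = (σ² + n·σ₀²)/(σ₀²σ²) = 125.387/(18.2329·34.2225); posterior variance σₙ² = σ₀²σ²/(σ² + n·σ₀²) = 18.2329·34.2225/125.387 = 4.976396.
Predictive variance for one new observation = σₙ² + σ² = 18.2329·34.2225/125.387 + 34.2225 = σ²·(σ₀² + 125.387)/125.387 = 34.2225·143.6199/125.387 = 39.198896; SD = √(34.2225·143.6199/125.387) = 6.2609.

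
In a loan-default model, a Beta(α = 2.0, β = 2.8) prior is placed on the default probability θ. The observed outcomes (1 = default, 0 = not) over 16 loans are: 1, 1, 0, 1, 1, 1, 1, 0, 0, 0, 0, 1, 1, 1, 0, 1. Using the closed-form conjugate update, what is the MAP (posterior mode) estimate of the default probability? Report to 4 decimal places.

The Beta prior is conjugate to a Binomial/Bernoulli likelihood; the update adds successes to α and failures to β.
Posterior: Beta(α+k, β+n−k) = Beta(2.0+10, 2.8+6) = Beta(12.0, 8.8).
Mode of Beta(a,b) for a,b>1 is (a−1)/(a+b−2) = 11.0/18.8 = 0.5851.

0.5851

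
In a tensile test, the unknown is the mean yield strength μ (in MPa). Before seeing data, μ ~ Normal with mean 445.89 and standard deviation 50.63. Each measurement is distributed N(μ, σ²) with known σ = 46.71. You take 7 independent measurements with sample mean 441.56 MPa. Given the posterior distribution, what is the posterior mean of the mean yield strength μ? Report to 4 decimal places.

For Normal data with known variance σ², a Normal(μ₀, σ₀²) prior on μ is conjugate. Posterior precision = 1/σ₀² + n/σ²; posterior mean is the precision-weighted average of μ₀ and x̄.
n·x̄ = 7·441.56 = 3090.92.
σ₀² = 50.63² = 2563.3969, σ² = 46.71² = 2181.8241; σ² + n·σ₀² = 2181.8241 + 7·2563.3969 = 20125.6024.
Posterior mean = (μ₀/σ₀² + n·x̄/σ²)/(1/σ₀² + n/σ²) = (σ²·μ₀ + σ₀²·n·x̄)/(σ² + n·σ₀²) = (2181.8241·445.89 + 2563.3969·3090.92)/20125.6024 = 8896108.294097/20125.6024 = 442.0294.

442.0294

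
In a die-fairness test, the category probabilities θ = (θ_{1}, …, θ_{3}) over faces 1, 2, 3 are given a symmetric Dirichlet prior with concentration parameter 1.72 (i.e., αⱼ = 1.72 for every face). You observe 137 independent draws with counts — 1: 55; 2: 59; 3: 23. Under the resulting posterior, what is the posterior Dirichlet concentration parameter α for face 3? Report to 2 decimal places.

24.72

The Dirichlet prior is conjugate to the Multinomial likelihood: each posterior αⱼ = prior αⱼ + observed count nⱼ.
Posterior concentration: (56.72, 60.72, 24.72), total = 142.16.
α_{3} = 1.72 + 23 = 24.72.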